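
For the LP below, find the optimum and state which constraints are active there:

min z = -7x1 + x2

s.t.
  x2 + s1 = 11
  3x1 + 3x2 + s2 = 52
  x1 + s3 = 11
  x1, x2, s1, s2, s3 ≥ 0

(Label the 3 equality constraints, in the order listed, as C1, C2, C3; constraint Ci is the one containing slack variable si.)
Optimal: x1 = 11, x2 = 0
Binding: C3, x2 ≥ 0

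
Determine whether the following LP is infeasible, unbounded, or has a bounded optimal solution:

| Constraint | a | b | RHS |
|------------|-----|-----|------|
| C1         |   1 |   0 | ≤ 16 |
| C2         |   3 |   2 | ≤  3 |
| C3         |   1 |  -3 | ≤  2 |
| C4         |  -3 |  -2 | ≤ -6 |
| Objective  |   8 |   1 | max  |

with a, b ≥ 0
C2 requires 3a + 2b ≤ 3, while C4 (-3a - 2b ≤ -6) is equivalent to 3a + 2b ≥ 6. Together they would need 6 ≤ 3a + 2b ≤ 3, which is impossible since 6 > 3. No point satisfies all constraints.

Infeasible: no point satisfies all constraints simultaneously.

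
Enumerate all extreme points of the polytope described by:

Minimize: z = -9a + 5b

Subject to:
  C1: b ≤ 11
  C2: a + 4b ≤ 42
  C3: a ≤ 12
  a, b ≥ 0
Each vertex is the intersection of two constraint boundaries that also satisfies all remaining constraints:
  a = 0 and b = 0 → (0, 0)
  a = 12 and b = 0 → (12, 0)
  a + 4b = 42 and a = 12 → (12, 7.5)
  a + 4b = 42 and a = 0 → (0, 10.5)

Vertices: (0, 0), (12, 0), (12, 7.5), (0, 10.5)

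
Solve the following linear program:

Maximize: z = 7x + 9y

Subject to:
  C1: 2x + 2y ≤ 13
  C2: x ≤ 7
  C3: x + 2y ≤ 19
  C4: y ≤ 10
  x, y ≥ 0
Each vertex is the intersection of two constraint boundaries that also satisfies all remaining constraints:
  x = 0 and y = 0 → (0, 0)
  2x + 2y = 13 and y = 0 → (6.5, 0)
  2x + 2y = 13 and x = 0 → (0, 6.5)

Evaluating z = 7x + 9y at each vertex:
  (0, 0): z = 0
  (6.5, 0): z = 45.5
  (0, 6.5): z = 58.5

The maximum is at (0, 6.5) with z = 58.5.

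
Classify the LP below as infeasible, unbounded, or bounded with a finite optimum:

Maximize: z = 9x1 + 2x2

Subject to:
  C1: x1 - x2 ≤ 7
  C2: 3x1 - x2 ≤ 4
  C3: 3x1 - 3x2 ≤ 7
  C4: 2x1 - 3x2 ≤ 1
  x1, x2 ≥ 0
Feasible point: (0, 0) satisfies every constraint, so the LP is feasible.
Direction d = (0, 1): for each constraint row a, a·d ≤ 0 —
  (1)(0) + (-1)(1) = -1 ≤ 0
  (3)(0) + (-1)(1) = -1 ≤ 0
  (3)(0) + (-3)(1) = -3 ≤ 0
  (2)(0) + (-3)(1) = -3 ≤ 0
and d ≥ 0, so (0, 0) + t·d stays feasible for every t ≥ 0. Along this ray z = 9x1 + 2x2 changes by 2 per unit t, so z → +∞.

Unbounded — the objective can increase without bound over the feasible region.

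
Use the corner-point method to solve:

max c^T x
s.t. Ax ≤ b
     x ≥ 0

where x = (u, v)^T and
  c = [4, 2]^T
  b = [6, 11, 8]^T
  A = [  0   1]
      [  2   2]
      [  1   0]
u = 5.5, v = 0, z = 22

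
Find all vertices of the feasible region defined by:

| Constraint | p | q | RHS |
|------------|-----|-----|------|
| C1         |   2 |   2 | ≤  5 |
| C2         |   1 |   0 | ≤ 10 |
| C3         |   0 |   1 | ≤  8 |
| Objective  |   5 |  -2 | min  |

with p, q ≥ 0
Each vertex is the intersection of two constraint boundaries that also satisfies all remaining constraints:
  p = 0 and q = 0 → (0, 0)
  2p + 2q = 5 and q = 0 → (2.5, 0)
  2p + 2q = 5 and p = 0 → (0, 2.5)

Vertices: (0, 0), (2.5, 0), (0, 2.5)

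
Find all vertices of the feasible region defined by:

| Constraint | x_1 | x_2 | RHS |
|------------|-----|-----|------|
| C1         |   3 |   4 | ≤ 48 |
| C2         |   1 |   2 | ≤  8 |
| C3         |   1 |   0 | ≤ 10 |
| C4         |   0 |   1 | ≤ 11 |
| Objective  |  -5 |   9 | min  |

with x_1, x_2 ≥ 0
Each vertex is the intersection of two constraint boundaries that also satisfies all remaining constraints:
  x_1 = 0 and x_2 = 0 → (0, 0)
  x_1 + 2x_2 = 8 and x_2 = 0 → (8, 0)
  x_1 + 2x_2 = 8 and x_1 = 0 → (0, 4)

Vertices: (0, 0), (8, 0), (0, 4)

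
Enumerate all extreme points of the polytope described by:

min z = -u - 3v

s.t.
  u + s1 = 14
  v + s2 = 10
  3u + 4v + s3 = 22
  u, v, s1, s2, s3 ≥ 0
Each vertex is the intersection of two constraint boundaries that also satisfies all remaining constraints:
  u = 0 and v = 0 → (0, 0)
  3u + 4v = 22 and v = 0 → (7.333, 0)
  3u + 4v = 22 and u = 0 → (0, 5.5)

Vertices: (0, 0), (7.333, 0), (0, 5.5)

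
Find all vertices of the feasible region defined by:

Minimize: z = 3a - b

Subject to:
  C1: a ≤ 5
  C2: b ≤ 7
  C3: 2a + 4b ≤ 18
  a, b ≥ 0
Each vertex is the intersection of two constraint boundaries that also satisfies all remaining constraints:
  a = 0 and b = 0 → (0, 0)
  a = 5 and b = 0 → (5, 0)
  a = 5 and 2a + 4b = 18 → (5, 2)
  2a + 4b = 18 and a = 0 → (0, 4.5)

Vertices: (0, 0), (5, 0), (5, 2), (0, 4.5)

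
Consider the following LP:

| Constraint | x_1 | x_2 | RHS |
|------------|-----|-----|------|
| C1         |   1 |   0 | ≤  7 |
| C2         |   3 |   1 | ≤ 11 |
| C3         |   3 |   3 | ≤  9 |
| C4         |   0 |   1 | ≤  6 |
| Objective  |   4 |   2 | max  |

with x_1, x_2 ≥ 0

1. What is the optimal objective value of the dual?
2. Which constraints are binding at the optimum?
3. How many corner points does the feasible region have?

1. 12 (by strong duality, equal to the primal optimum)
2. C3, x_2 ≥ 0
3. 3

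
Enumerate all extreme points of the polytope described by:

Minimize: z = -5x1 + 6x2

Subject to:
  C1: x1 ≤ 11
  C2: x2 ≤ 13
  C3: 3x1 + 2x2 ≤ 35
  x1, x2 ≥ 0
Each vertex is the intersection of two constraint boundaries that also satisfies all remaining constraints:
  x1 = 0 and x2 = 0 → (0, 0)
  x1 = 11 and x2 = 0 → (11, 0)
  x1 = 11 and 3x1 + 2x2 = 35 → (11, 1)
  x2 = 13 and 3x1 + 2x2 = 35 → (3, 13)
  x2 = 13 and x1 = 0 → (0, 13)

Vertices: (0, 0), (11, 0), (11, 1), (3, 13), (0, 13)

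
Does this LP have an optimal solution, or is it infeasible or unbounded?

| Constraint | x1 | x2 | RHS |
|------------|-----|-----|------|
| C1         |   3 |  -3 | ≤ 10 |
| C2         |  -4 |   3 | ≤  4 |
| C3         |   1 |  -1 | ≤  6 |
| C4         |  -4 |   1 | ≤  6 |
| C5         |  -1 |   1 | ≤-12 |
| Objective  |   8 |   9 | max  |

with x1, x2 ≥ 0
C3 requires x1 - x2 ≤ 6, while C5 (-x1 + x2 ≤ -12) is equivalent to x1 - x2 ≥ 12. Together they would need 12 ≤ x1 - x2 ≤ 6, which is impossible since 12 > 6. No point satisfies all constraints.

Infeasible: no point satisfies all constraints simultaneously.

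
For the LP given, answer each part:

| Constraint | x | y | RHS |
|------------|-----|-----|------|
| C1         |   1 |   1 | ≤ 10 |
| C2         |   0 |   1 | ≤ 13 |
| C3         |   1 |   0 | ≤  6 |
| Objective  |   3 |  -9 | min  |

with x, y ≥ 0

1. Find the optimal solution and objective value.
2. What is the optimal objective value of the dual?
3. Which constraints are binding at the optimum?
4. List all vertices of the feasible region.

1. x = 0, y = 10, z = -90
2. -90 (by strong duality, equal to the primal optimum)
3. C1, x ≥ 0
4. (0, 0), (6, 0), (6, 4), (0, 10)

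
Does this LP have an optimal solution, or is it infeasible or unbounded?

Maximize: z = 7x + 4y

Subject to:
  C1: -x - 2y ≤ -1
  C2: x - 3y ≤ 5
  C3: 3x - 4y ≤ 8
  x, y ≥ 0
Feasible point: (0, 1) satisfies every constraint, so the LP is feasible.
Direction d = (0, 1): for each constraint row a, a·d ≤ 0 —
  (-1)(0) + (-2)(1) = -2 ≤ 0
  (1)(0) + (-3)(1) = -3 ≤ 0
  (3)(0) + (-4)(1) = -4 ≤ 0
and d ≥ 0, so (0, 1) + t·d stays feasible for every t ≥ 0. Along this ray z = 7x + 4y changes by 4 per unit t, so z → +∞.

Unbounded: there is a feasible ray along which z → +∞.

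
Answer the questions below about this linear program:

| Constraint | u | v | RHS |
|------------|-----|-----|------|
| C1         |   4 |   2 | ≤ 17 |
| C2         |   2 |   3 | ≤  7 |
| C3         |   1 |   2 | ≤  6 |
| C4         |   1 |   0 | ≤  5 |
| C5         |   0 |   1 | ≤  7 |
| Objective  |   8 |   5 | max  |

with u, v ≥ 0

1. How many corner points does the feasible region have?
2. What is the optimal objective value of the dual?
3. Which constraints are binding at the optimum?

1. 3
2. 28 (by strong duality, equal to the primal optimum)
3. C2, v ≥ 0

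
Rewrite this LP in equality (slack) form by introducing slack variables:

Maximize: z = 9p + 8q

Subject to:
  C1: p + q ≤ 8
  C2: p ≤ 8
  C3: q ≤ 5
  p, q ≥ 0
max z = 9p + 8q

s.t.
  p + q + s1 = 8
  p + s2 = 8
  q + s3 = 5
  p, q, s1, s2, s3 ≥ 0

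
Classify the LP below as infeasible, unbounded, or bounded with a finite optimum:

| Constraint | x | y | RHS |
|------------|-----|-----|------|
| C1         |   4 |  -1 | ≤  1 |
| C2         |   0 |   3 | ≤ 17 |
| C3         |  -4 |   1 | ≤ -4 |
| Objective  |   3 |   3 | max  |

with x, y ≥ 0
C1 requires 4x - y ≤ 1, while C3 (-4x + y ≤ -4) is equivalent to 4x - y ≥ 4. Together they would need 4 ≤ 4x - y ≤ 1, which is impossible since 4 > 1. No point satisfies all constraints.

The feasible region is empty; the LP is infeasible.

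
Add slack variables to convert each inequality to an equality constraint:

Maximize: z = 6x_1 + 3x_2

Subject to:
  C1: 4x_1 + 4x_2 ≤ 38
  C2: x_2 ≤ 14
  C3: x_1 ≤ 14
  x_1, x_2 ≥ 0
max z = 6x_1 + 3x_2

s.t.
  4x_1 + 4x_2 + s1 = 38
  x_2 + s2 = 14
  x_1 + s3 = 14
  x_1, x_2, s1, s2, s3 ≥ 0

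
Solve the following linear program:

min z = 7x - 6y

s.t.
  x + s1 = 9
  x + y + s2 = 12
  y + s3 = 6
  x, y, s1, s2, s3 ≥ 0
Each vertex is the intersection of two constraint boundaries that also satisfies all remaining constraints:
  x = 0 and y = 0 → (0, 0)
  x = 9 and y = 0 → (9, 0)
  x = 9 and x + y = 12 → (9, 3)
  x + y = 12 and y = 6 → (6, 6)
  y = 6 and x = 0 → (0, 6)

Evaluating z = 7x - 6y at each vertex:
  (0, 0): z = 0
  (9, 0): z = 63
  (9, 3): z = 45
  (6, 6): z = 6
  (0, 6): z = -36

The minimum is at (0, 6) with z = -36.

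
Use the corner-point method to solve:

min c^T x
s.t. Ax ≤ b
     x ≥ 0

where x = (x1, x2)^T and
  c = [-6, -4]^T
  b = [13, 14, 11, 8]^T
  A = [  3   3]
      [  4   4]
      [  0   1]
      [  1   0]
x1 = 3.5, x2 = 0, z = -21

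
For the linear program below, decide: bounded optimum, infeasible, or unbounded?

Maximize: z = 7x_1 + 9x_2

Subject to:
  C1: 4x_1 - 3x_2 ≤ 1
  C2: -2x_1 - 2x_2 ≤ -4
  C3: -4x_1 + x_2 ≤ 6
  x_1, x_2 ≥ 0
Feasible point: (0, 2) satisfies every constraint, so the LP is feasible.
Direction d = (3, 4): for each constraint row a, a·d ≤ 0 —
  (4)(3) + (-3)(4) = 0 ≤ 0
  (-2)(3) + (-2)(4) = -14 ≤ 0
  (-4)(3) + (1)(4) = -8 ≤ 0
and d ≥ 0, so (0, 2) + t·d stays feasible for every t ≥ 0. Along this ray z = 7x_1 + 9x_2 changes by 57 per unit t, so z → +∞.

Unbounded — the objective can increase without bound over the feasible region.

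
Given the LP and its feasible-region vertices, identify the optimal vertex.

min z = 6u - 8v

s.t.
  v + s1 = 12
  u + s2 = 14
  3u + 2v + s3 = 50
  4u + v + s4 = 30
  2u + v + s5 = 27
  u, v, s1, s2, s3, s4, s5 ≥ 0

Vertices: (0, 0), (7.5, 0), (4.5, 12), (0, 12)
(0, 12) with z = -96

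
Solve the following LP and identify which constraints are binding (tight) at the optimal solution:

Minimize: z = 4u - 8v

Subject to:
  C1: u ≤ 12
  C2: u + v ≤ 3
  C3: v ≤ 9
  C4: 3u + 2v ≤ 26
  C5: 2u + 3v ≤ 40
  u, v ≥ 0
Optimal: u = 0, v = 3
Slack at optimum:
  C1: slack = 12
  C2: slack = 0 (binding)
  C3: slack = 6
  C4: slack = 20
  C5: slack = 31
  u ≥ 0: u = 0 (binding)
  v ≥ 0: v = 3
Binding constraints: C2, u ≥ 0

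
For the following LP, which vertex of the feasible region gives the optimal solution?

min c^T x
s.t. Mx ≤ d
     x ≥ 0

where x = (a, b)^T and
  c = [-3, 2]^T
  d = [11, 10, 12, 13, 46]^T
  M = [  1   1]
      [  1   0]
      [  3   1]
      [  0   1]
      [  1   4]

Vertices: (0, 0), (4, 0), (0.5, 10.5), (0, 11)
Evaluating z = -3a + 2b at each vertex:
  (0, 0): z = 0
  (4, 0): z = -12
  (0.5, 10.5): z = 19.5
  (0, 11): z = 22

The smallest value is z = -12, attained at (4, 0).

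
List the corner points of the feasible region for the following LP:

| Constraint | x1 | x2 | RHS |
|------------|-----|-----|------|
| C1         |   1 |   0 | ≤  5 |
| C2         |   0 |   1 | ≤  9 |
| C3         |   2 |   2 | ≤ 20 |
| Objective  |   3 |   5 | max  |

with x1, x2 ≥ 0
Each vertex is the intersection of two constraint boundaries that also satisfies all remaining constraints:
  x1 = 0 and x2 = 0 → (0, 0)
  x1 = 5 and x2 = 0 → (5, 0)
  x1 = 5 and 2x1 + 2x2 = 20 → (5, 5)
  x2 = 9 and 2x1 + 2x2 = 20 → (1, 9)
  x2 = 9 and x1 = 0 → (0, 9)

Vertices: (0, 0), (5, 0), (5, 5), (1, 9), (0, 9)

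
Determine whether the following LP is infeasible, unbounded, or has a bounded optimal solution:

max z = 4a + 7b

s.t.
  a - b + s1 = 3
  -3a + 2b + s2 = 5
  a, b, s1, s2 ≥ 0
Feasible point: (0, 0) satisfies every constraint, so the LP is feasible.
Direction d = (1, 1): for each constraint row a, a·d ≤ 0 —
  (1)(1) + (-1)(1) = 0 ≤ 0
  (-3)(1) + (2)(1) = -1 ≤ 0
and d ≥ 0, so (0, 0) + t·d stays feasible for every t ≥ 0. Along this ray z = 4a + 7b changes by 11 per unit t, so z → +∞.

Unbounded: there is a feasible ray along which z → +∞.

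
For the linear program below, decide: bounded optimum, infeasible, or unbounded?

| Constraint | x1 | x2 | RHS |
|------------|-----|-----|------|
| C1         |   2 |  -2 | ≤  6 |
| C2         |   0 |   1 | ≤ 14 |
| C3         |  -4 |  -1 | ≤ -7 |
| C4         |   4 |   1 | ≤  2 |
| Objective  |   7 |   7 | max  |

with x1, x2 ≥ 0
C4 requires 4x1 + x2 ≤ 2, while C3 (-4x1 - x2 ≤ -7) is equivalent to 4x1 + x2 ≥ 7. Together they would need 7 ≤ 4x1 + x2 ≤ 2, which is impossible since 7 > 2. No point satisfies all constraints.

Infeasible: no point satisfies all constraints simultaneously.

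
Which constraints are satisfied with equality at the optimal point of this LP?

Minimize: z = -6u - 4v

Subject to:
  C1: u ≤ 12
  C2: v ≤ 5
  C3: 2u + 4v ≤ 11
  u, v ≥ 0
Optimal: u = 5.5, v = 0
Slack at optimum:
  C1: slack = 6.5
  C2: slack = 5
  C3: slack = 0 (binding)
  u ≥ 0: u = 5.5
  v ≥ 0: v = 0 (binding)
Binding constraints: C3, v ≥ 0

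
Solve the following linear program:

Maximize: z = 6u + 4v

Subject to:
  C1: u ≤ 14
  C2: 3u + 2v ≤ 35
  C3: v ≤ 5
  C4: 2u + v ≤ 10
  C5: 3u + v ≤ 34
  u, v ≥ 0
u = 2.5, v = 5, z = 35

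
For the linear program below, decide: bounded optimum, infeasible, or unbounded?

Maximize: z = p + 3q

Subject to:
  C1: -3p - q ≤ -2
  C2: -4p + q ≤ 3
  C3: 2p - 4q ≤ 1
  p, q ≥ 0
Feasible point: (0, 2) satisfies every constraint, so the LP is feasible.
Direction d = (1, 1): for each constraint row a, a·d ≤ 0 —
  (-3)(1) + (-1)(1) = -4 ≤ 0
  (-4)(1) + (1)(1) = -3 ≤ 0
  (2)(1) + (-4)(1) = -2 ≤ 0
and d ≥ 0, so (0, 2) + t·d stays feasible for every t ≥ 0. Along this ray z = p + 3q changes by 4 per unit t, so z → +∞.

Unbounded — the objective can increase without bound over the feasible region.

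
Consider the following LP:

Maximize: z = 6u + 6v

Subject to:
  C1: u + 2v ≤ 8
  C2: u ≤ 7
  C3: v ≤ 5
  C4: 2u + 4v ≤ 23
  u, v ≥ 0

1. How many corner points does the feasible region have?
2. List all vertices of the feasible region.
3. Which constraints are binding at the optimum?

1. 4
2. (0, 0), (7, 0), (7, 0.5), (0, 4)
3. C1, C2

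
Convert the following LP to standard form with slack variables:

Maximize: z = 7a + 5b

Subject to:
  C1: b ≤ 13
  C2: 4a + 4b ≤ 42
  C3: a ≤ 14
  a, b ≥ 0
max z = 7a + 5b

s.t.
  b + s1 = 13
  4a + 4b + s2 = 42
  a + s3 = 14
  a, b, s1, s2, s3 ≥ 0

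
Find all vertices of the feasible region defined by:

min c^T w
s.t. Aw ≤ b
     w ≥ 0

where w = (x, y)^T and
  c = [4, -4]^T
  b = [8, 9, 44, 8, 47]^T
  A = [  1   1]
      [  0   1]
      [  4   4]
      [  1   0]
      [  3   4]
Each vertex is the intersection of two constraint boundaries that also satisfies all remaining constraints:
  x = 0 and y = 0 → (0, 0)
  x + y = 8 and x = 8 → (8, 0)
  x + y = 8 and x = 0 → (0, 8)

Vertices: (0, 0), (8, 0), (0, 8)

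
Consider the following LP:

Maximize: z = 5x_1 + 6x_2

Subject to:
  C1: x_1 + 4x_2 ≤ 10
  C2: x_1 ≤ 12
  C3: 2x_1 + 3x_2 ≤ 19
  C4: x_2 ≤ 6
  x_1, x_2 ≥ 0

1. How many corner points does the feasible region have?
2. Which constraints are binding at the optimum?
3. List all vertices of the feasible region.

1. 4
2. C3, x_2 ≥ 0
3. (0, 0), (9.5, 0), (9.2, 0.2), (0, 2.5)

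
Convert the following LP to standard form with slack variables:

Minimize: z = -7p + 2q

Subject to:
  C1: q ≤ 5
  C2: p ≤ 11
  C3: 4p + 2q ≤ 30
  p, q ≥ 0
min z = -7p + 2q

s.t.
  q + s1 = 5
  p + s2 = 11
  4p + 2q + s3 = 30
  p, q, s1, s2, s3 ≥ 0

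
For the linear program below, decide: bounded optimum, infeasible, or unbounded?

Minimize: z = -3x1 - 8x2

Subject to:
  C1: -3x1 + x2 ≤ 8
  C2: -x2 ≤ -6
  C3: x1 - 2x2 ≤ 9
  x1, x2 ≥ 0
Feasible point: (0, 6) satisfies every constraint, so the LP is feasible.
Direction d = (1, 1): for each constraint row a, a·d ≤ 0 —
  (-3)(1) + (1)(1) = -2 ≤ 0
  (0)(1) + (-1)(1) = -1 ≤ 0
  (1)(1) + (-2)(1) = -1 ≤ 0
and d ≥ 0, so (0, 6) + t·d stays feasible for every t ≥ 0. Along this ray z = -3x1 - 8x2 changes by -11 per unit t, so z → −∞.

The LP is unbounded; z can be made arbitrarily small.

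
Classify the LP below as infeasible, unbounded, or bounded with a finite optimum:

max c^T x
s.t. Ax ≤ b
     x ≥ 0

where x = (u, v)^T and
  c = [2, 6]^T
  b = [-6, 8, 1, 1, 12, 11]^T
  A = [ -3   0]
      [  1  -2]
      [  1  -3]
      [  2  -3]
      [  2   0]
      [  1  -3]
Feasible point: (2, 1) satisfies every constraint, so the LP is feasible.
Direction d = (0, 1): for each constraint row a, a·d ≤ 0 —
  (-3)(0) + (0)(1) = 0 ≤ 0
  (1)(0) + (-2)(1) = -2 ≤ 0
  (1)(0) + (-3)(1) = -3 ≤ 0
  (2)(0) + (-3)(1) = -3 ≤ 0
  (2)(0) + (0)(1) = 0 ≤ 0
  (1)(0) + (-3)(1) = -3 ≤ 0
and d ≥ 0, so (2, 1) + t·d stays feasible for every t ≥ 0. Along this ray z = 2u + 6v changes by 6 per unit t, so z → +∞.

Unbounded: there is a feasible ray along which z → +∞.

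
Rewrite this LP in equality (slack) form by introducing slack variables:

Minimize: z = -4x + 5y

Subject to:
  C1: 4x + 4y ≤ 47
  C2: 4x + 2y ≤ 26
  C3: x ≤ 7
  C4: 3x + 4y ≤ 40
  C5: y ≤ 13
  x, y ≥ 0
min z = -4x + 5y

s.t.
  4x + 4y + s1 = 47
  4x + 2y + s2 = 26
  x + s3 = 7
  3x + 4y + s4 = 40
  y + s5 = 13
  x, y, s1, s2, s3, s4, s5 ≥ 0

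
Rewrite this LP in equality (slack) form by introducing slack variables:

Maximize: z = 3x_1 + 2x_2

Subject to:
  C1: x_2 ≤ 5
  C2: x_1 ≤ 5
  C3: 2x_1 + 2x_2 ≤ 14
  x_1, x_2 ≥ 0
max z = 3x_1 + 2x_2

s.t.
  x_2 + s1 = 5
  x_1 + s2 = 5
  2x_1 + 2x_2 + s3 = 14
  x_1, x_2, s1, s2, s3 ≥ 0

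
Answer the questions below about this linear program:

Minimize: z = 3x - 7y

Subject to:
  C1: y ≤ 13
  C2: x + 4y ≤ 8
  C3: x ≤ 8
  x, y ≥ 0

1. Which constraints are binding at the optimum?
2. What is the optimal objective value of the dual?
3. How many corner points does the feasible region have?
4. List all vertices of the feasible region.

1. C2, x ≥ 0
2. -14 (by strong duality, equal to the primal optimum)
3. 3
4. (0, 0), (8, 0), (0, 2)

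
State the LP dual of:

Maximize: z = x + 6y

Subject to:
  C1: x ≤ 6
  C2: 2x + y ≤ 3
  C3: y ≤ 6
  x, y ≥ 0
Minimize: z = 6y1 + 3y2 + 6y3

Subject to:
  C1: -y1 - 2y2 ≤ -1
  C2: -y2 - y3 ≤ -6
  y1, y2, y3 ≥ 0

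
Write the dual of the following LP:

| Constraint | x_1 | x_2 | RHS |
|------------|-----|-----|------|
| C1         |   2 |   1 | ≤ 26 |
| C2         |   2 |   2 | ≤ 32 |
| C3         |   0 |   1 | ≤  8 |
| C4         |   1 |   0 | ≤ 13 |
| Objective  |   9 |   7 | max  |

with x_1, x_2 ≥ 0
Minimize: z = 26y1 + 32y2 + 8y3 + 13y4

Subject to:
  C1: -2y1 - 2y2 - y4 ≤ -9
  C2: -y1 - 2y2 - y3 ≤ -7
  y1, y2, y3, y4 ≥ 0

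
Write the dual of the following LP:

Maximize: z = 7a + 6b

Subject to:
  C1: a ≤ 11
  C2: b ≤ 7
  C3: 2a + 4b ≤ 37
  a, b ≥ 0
Minimize: z = 11y1 + 7y2 + 37y3

Subject to:
  C1: -y1 - 2y3 ≤ -7
  C2: -y2 - 4y3 ≤ -6
  y1, y2, y3 ≥ 0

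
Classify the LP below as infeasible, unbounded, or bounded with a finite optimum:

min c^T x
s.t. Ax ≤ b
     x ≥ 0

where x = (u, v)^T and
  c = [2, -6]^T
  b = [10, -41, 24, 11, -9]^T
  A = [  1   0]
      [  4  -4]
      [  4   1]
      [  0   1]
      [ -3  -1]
The point (0, 11) satisfies every constraint, so the LP is feasible; the constraints give u ≤ 10 and v ≤ 11, which with u, v ≥ 0 keep the feasible region inside a bounded box. A feasible, bounded LP attains a finite optimum at a vertex.

Bounded optimum: z* = -66 at (0, 11).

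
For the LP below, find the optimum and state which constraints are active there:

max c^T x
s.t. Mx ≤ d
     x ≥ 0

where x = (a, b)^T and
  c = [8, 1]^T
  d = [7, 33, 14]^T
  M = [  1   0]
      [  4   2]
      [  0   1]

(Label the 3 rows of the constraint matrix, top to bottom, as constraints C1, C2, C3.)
Optimal: a = 7, b = 2.5
Binding: C1, C2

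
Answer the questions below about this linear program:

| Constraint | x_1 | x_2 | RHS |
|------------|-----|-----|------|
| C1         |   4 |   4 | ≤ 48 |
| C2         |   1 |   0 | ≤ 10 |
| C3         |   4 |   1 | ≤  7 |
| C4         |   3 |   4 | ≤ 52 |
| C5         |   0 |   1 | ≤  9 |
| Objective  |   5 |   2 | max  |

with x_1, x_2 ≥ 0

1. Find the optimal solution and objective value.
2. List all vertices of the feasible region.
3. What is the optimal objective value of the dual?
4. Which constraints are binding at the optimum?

1. x_1 = 0, x_2 = 7, z = 14
2. (0, 0), (1.75, 0), (0, 7)
3. 14 (by strong duality, equal to the primal optimum)
4. C3, x_1 ≥ 0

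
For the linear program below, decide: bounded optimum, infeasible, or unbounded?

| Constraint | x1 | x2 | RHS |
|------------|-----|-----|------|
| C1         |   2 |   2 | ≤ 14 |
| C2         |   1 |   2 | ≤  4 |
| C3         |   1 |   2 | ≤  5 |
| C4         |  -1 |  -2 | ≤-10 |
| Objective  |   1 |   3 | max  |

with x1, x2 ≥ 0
C2 requires x1 + 2x2 ≤ 4, while C4 (-x1 - 2x2 ≤ -10) is equivalent to x1 + 2x2 ≥ 10. Together they would need 10 ≤ x1 + 2x2 ≤ 4, which is impossible since 10 > 4. No point satisfies all constraints.

The feasible region is empty; the LP is infeasible.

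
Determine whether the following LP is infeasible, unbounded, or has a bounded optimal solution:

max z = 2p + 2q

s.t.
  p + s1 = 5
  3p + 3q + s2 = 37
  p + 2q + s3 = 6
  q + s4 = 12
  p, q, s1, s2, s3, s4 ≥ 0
The point (5, 0.5) satisfies every constraint, so the LP is feasible; the constraints give p ≤ 5 and q ≤ 12, which with p, q ≥ 0 keep the feasible region inside a bounded box. A feasible, bounded LP attains a finite optimum at a vertex.

Evaluating z = 2p + 2q at each vertex:
  (0, 0): z = 0
  (5, 0): z = 10
  (5, 0.5): z = 11
  (0, 3): z = 6

Bounded optimum: z* = 11 at (5, 0.5).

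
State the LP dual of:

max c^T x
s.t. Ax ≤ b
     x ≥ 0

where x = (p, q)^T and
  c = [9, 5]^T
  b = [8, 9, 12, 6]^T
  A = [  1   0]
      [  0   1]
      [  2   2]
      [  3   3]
Minimize: z = 8y1 + 9y2 + 12y3 + 6y4

Subject to:
  C1: -y1 - 2y3 - 3y4 ≤ -9
  C2: -y2 - 2y3 - 3y4 ≤ -5
  y1, y2, y3, y4 ≥ 0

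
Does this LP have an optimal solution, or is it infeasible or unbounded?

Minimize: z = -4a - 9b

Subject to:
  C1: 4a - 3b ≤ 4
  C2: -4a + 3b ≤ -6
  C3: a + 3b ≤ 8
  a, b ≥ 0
C1 requires 4a - 3b ≤ 4, while C2 (-4a + 3b ≤ -6) is equivalent to 4a - 3b ≥ 6. Together they would need 6 ≤ 4a - 3b ≤ 4, which is impossible since 6 > 4. No point satisfies all constraints.

Infeasible: no point satisfies all constraints simultaneously.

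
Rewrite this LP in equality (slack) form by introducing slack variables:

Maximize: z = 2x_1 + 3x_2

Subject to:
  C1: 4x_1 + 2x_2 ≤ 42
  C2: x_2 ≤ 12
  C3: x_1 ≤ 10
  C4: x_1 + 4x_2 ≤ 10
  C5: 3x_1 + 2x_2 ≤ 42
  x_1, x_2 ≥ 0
max z = 2x_1 + 3x_2

s.t.
  4x_1 + 2x_2 + s1 = 42
  x_2 + s2 = 12
  x_1 + s3 = 10
  x_1 + 4x_2 + s4 = 10
  3x_1 + 2x_2 + s5 = 42
  x_1, x_2, s1, s2, s3, s4, s5 ≥ 0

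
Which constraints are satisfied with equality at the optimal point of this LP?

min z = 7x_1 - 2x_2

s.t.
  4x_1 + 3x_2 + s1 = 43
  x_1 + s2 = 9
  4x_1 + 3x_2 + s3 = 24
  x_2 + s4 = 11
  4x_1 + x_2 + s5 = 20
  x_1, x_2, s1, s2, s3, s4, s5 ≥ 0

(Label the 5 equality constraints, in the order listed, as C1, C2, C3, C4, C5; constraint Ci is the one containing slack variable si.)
Optimal: x_1 = 0, x_2 = 8
Slack at optimum:
  C1: slack = 19
  C2: slack = 9
  C3: slack = 0 (binding)
  C4: slack = 3
  C5: slack = 12
  x_1 ≥ 0: x_1 = 0 (binding)
  x_2 ≥ 0: x_2 = 8
Binding constraints: C3, x_1 ≥ 0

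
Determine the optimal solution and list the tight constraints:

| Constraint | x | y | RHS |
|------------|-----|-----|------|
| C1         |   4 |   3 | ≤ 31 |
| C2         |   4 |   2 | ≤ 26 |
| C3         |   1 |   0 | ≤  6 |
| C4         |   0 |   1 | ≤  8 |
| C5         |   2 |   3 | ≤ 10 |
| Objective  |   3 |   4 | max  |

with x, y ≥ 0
Optimal: x = 5, y = 0
Slack at optimum:
  C1: slack = 11
  C2: slack = 6
  C3: slack = 1
  C4: slack = 8
  C5: slack = 0 (binding)
  x ≥ 0: x = 5
  y ≥ 0: y = 0 (binding)
Binding constraints: C5, y ≥ 0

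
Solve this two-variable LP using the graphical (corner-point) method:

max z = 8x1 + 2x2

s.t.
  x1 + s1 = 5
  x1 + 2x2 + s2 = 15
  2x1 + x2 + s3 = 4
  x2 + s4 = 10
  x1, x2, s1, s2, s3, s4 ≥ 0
Each vertex is the intersection of two constraint boundaries that also satisfies all remaining constraints:
  x1 = 0 and x2 = 0 → (0, 0)
  2x1 + x2 = 4 and x2 = 0 → (2, 0)
  2x1 + x2 = 4 and x1 = 0 → (0, 4)

Evaluating z = 8x1 + 2x2 at each vertex:
  (0, 0): z = 0
  (2, 0): z = 16
  (0, 4): z = 8

The maximum is at (2, 0) with z = 16.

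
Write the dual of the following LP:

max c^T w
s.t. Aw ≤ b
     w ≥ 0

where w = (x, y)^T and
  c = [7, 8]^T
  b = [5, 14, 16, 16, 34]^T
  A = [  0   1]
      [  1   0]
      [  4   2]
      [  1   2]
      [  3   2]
Minimize: z = 5y1 + 14y2 + 16y3 + 16y4 + 34y5

Subject to:
  C1: -y2 - 4y3 - y4 - 3y5 ≤ -7
  C2: -y1 - 2y3 - 2y4 - 2y5 ≤ -8
  y1, y2, y3, y4, y5 ≥ 0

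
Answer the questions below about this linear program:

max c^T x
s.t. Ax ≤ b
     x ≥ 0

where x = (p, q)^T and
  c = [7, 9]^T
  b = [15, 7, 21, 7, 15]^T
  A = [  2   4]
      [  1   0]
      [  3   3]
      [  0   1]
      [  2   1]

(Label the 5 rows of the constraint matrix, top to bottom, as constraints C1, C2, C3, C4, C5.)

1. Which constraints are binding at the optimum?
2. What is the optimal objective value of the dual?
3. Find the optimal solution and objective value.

1. C1, C3
2. 50 (by strong duality, equal to the primal optimum)
3. p = 6.5, q = 0.5, z = 50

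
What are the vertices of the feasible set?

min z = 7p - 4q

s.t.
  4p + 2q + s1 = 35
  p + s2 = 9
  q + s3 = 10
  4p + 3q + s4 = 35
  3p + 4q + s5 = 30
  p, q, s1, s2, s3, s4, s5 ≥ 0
Each vertex is the intersection of two constraint boundaries that also satisfies all remaining constraints:
  p = 0 and q = 0 → (0, 0)
  4p + 2q = 35 and 4p + 3q = 35 → (8.75, 0)
  4p + 3q = 35 and 3p + 4q = 30 → (7.143, 2.143)
  3p + 4q = 30 and p = 0 → (0, 7.5)

Vertices: (0, 0), (8.75, 0), (7.143, 2.143), (0, 7.5)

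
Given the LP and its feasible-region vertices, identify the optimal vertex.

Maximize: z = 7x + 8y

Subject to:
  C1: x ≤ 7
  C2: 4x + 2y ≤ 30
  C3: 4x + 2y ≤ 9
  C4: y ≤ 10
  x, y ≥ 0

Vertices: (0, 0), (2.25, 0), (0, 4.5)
Evaluating z = 7x + 8y at each vertex:
  (0, 0): z = 0
  (2.25, 0): z = 15.75
  (0, 4.5): z = 36

The largest value is z = 36, attained at (0, 4.5).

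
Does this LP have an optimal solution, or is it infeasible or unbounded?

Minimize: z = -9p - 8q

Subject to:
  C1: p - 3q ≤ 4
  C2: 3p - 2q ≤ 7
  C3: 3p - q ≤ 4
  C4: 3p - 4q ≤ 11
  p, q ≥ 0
Feasible point: (0, 0) satisfies every constraint, so the LP is feasible.
Direction d = (0, 1): for each constraint row a, a·d ≤ 0 —
  (1)(0) + (-3)(1) = -3 ≤ 0
  (3)(0) + (-2)(1) = -2 ≤ 0
  (3)(0) + (-1)(1) = -1 ≤ 0
  (3)(0) + (-4)(1) = -4 ≤ 0
and d ≥ 0, so (0, 0) + t·d stays feasible for every t ≥ 0. Along this ray z = -9p - 8q changes by -8 per unit t, so z → −∞.

Unbounded — the objective can decrease without bound over the feasible region.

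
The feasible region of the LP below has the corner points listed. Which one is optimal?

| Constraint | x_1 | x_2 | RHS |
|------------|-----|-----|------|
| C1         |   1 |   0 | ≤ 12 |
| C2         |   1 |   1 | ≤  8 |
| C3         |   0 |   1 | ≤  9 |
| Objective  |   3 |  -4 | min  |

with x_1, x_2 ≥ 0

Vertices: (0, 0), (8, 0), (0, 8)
(0, 8) with z = -32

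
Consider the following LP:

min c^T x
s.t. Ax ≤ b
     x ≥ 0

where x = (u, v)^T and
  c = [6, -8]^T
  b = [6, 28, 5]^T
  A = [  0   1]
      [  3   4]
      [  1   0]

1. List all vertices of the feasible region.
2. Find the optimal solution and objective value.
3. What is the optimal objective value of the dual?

1. (0, 0), (5, 0), (5, 3.25), (1.333, 6), (0, 6)
2. u = 0, v = 6, z = -48
3. -48 (by strong duality, equal to the primal optimum)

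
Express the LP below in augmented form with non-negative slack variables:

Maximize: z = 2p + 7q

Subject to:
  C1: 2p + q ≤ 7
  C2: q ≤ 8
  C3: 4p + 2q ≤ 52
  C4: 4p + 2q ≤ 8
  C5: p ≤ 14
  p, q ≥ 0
max z = 2p + 7q

s.t.
  2p + q + s1 = 7
  q + s2 = 8
  4p + 2q + s3 = 52
  4p + 2q + s4 = 8
  p + s5 = 14
  p, q, s1, s2, s3, s4, s5 ≥ 0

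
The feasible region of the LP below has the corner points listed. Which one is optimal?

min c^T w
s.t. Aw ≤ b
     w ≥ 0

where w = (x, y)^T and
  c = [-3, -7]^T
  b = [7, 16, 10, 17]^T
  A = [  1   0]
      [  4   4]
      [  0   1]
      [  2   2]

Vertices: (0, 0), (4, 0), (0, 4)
Evaluating z = -3x - 7y at each vertex:
  (0, 0): z = 0
  (4, 0): z = -12
  (0, 4): z = -28

The smallest value is z = -28, attained at (0, 4).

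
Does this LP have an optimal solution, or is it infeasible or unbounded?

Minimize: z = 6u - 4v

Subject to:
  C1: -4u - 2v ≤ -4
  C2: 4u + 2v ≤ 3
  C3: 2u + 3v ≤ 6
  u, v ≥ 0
C2 requires 4u + 2v ≤ 3, while C1 (-4u - 2v ≤ -4) is equivalent to 4u + 2v ≥ 4. Together they would need 4 ≤ 4u + 2v ≤ 3, which is impossible since 4 > 3. No point satisfies all constraints.

Infeasible: no point satisfies all constraints simultaneously.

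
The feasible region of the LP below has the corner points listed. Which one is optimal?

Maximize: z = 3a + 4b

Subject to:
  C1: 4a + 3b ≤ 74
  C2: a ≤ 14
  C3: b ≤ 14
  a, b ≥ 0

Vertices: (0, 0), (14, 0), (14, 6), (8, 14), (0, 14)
(8, 14) with z = 80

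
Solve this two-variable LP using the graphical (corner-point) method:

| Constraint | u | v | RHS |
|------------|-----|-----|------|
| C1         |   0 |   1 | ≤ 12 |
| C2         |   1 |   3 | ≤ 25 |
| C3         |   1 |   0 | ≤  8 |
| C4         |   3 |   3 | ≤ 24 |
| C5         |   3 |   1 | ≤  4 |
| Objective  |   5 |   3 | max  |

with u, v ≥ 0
Each vertex is the intersection of two constraint boundaries that also satisfies all remaining constraints:
  u = 0 and v = 0 → (0, 0)
  3u + v = 4 and v = 0 → (1.333, 0)
  3u + v = 4 and u = 0 → (0, 4)

Evaluating z = 5u + 3v at each vertex:
  (0, 0): z = 0
  (1.333, 0): z = 6.667
  (0, 4): z = 12

The maximum is at (0, 4) with z = 12.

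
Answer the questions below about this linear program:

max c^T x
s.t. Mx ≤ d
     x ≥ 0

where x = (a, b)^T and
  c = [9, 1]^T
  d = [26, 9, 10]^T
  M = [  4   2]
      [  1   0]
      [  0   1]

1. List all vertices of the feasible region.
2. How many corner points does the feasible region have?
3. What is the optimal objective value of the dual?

1. (0, 0), (6.5, 0), (1.5, 10), (0, 10)
2. 4
3. 58.5 (by strong duality, equal to the primal optimum)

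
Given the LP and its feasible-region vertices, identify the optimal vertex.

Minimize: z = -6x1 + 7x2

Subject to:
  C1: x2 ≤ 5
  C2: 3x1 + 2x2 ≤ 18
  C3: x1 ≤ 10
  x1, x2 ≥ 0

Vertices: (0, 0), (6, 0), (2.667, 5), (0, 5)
Evaluating z = -6x1 + 7x2 at each vertex:
  (0, 0): z = 0
  (6, 0): z = -36
  (2.667, 5): z = 19
  (0, 5): z = 35

The smallest value is z = -36, attained at (6, 0).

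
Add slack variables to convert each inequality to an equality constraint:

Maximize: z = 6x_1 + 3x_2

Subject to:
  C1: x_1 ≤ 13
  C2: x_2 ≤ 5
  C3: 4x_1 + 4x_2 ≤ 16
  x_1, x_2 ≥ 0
max z = 6x_1 + 3x_2

s.t.
  x_1 + s1 = 13
  x_2 + s2 = 5
  4x_1 + 4x_2 + s3 = 16
  x_1, x_2, s1, s2, s3 ≥ 0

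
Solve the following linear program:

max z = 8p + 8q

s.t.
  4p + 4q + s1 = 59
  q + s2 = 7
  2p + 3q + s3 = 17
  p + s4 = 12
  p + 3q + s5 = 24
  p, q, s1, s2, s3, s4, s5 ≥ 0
Each vertex is the intersection of two constraint boundaries that also satisfies all remaining constraints:
  p = 0 and q = 0 → (0, 0)
  2p + 3q = 17 and q = 0 → (8.5, 0)
  2p + 3q = 17 and p = 0 → (0, 5.667)

Evaluating z = 8p + 8q at each vertex:
  (0, 0): z = 0
  (8.5, 0): z = 68
  (0, 5.667): z = 45.33

The maximum is at (8.5, 0) with z = 68.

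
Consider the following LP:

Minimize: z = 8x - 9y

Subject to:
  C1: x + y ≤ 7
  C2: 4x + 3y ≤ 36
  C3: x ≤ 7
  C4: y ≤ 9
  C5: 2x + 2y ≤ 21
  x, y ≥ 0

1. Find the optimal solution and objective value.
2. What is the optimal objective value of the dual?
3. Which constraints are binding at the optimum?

1. x = 0, y = 7, z = -63
2. -63 (by strong duality, equal to the primal optimum)
3. C1, x ≥ 0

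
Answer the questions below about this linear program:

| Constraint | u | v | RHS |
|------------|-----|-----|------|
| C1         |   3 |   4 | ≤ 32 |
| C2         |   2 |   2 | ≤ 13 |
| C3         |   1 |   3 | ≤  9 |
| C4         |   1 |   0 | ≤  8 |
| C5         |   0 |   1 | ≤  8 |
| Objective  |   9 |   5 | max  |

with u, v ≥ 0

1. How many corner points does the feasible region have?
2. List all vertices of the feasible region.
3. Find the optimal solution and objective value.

1. 4
2. (0, 0), (6.5, 0), (5.25, 1.25), (0, 3)
3. u = 6.5, v = 0, z = 58.5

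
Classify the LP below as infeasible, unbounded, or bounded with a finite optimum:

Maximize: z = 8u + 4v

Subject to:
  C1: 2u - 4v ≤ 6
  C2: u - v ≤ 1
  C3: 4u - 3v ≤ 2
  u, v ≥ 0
Feasible point: (0, 0) satisfies every constraint, so the LP is feasible.
Direction d = (0, 1): for each constraint row a, a·d ≤ 0 —
  (2)(0) + (-4)(1) = -4 ≤ 0
  (1)(0) + (-1)(1) = -1 ≤ 0
  (4)(0) + (-3)(1) = -3 ≤ 0
and d ≥ 0, so (0, 0) + t·d stays feasible for every t ≥ 0. Along this ray z = 8u + 4v changes by 4 per unit t, so z → +∞.

Unbounded: there is a feasible ray along which z → +∞.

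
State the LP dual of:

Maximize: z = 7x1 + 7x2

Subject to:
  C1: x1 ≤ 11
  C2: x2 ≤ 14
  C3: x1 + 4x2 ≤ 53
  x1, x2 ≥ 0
Minimize: z = 11y1 + 14y2 + 53y3

Subject to:
  C1: -y1 - y3 ≤ -7
  C2: -y2 - 4y3 ≤ -7
  y1, y2, y3 ≥ 0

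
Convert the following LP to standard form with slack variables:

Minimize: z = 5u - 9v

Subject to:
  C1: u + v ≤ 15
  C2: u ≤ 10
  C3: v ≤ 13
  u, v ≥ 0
min z = 5u - 9v

s.t.
  u + v + s1 = 15
  u + s2 = 10
  v + s3 = 13
  u, v, s1, s2, s3 ≥ 0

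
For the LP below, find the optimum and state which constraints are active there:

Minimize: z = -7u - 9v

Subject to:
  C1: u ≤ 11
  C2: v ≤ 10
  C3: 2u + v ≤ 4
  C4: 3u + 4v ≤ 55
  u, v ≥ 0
Optimal: u = 0, v = 4
Slack at optimum:
  C1: slack = 11
  C2: slack = 6
  C3: slack = 0 (binding)
  C4: slack = 39
  u ≥ 0: u = 0 (binding)
  v ≥ 0: v = 4
Binding constraints: C3, u ≥ 0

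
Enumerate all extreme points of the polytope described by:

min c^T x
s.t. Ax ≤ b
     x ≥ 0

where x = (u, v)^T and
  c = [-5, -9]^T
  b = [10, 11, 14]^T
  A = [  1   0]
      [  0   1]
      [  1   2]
Each vertex is the intersection of two constraint boundaries that also satisfies all remaining constraints:
  u = 0 and v = 0 → (0, 0)
  u = 10 and v = 0 → (10, 0)
  u = 10 and u + 2v = 14 → (10, 2)
  u + 2v = 14 and u = 0 → (0, 7)

Vertices: (0, 0), (10, 0), (10, 2), (0, 7)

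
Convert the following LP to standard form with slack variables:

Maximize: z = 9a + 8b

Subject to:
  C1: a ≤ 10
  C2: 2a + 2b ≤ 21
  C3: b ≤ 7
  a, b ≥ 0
max z = 9a + 8b

s.t.
  a + s1 = 10
  2a + 2b + s2 = 21
  b + s3 = 7
  a, b, s1, s2, s3 ≥ 0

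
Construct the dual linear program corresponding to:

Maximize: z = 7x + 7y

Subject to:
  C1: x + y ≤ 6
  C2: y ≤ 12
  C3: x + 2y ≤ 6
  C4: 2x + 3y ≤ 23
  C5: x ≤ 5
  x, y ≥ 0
Minimize: z = 6y1 + 12y2 + 6y3 + 23y4 + 5y5

Subject to:
  C1: -y1 - y3 - 2y4 - y5 ≤ -7
  C2: -y1 - y2 - 2y3 - 3y4 ≤ -7
  y1, y2, y3, y4, y5 ≥ 0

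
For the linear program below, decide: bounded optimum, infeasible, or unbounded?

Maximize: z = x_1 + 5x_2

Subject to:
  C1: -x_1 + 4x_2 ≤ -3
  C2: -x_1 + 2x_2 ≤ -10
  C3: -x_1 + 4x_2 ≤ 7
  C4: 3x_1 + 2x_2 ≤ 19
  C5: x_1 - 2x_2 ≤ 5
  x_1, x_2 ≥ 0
C5 requires x_1 - 2x_2 ≤ 5, while C2 (-x_1 + 2x_2 ≤ -10) is equivalent to x_1 - 2x_2 ≥ 10. Together they would need 10 ≤ x_1 - 2x_2 ≤ 5, which is impossible since 10 > 5. No point satisfies all constraints.

Infeasible — the constraint set is empty.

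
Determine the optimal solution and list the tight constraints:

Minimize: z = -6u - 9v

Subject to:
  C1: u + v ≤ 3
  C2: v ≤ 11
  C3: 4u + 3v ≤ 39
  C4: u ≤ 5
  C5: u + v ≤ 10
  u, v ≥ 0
Optimal: u = 0, v = 3
Slack at optimum:
  C1: slack = 0 (binding)
  C2: slack = 8
  C3: slack = 30
  C4: slack = 5
  C5: slack = 7
  u ≥ 0: u = 0 (binding)
  v ≥ 0: v = 3
Binding constraints: C1, u ≥ 0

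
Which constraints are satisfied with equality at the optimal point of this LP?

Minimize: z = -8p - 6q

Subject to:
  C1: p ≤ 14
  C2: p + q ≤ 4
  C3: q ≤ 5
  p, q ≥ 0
Optimal: p = 4, q = 0
Binding: C2, q ≥ 0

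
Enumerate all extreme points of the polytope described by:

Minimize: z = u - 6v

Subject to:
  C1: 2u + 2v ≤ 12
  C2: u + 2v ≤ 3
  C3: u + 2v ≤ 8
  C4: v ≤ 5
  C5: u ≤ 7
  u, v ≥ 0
Each vertex is the intersection of two constraint boundaries that also satisfies all remaining constraints:
  u = 0 and v = 0 → (0, 0)
  u + 2v = 3 and v = 0 → (3, 0)
  u + 2v = 3 and u = 0 → (0, 1.5)

Vertices: (0, 0), (3, 0), (0, 1.5)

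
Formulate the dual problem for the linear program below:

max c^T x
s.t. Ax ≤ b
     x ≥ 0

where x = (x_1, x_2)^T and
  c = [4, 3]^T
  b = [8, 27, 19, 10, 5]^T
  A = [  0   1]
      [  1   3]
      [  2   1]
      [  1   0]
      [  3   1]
Minimize: z = 8y1 + 27y2 + 19y3 + 10y4 + 5y5

Subject to:
  C1: -y2 - 2y3 - y4 - 3y5 ≤ -4
  C2: -y1 - 3y2 - y3 - y5 ≤ -3
  y1, y2, y3, y4, y5 ≥ 0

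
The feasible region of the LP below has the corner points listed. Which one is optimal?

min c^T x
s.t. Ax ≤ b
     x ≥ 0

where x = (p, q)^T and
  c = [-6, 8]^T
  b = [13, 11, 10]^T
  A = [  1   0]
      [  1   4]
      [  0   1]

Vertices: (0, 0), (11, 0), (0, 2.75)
Evaluating z = -6p + 8q at each vertex:
  (0, 0): z = 0
  (11, 0): z = -66
  (0, 2.75): z = 22

The smallest value is z = -66, attained at (11, 0).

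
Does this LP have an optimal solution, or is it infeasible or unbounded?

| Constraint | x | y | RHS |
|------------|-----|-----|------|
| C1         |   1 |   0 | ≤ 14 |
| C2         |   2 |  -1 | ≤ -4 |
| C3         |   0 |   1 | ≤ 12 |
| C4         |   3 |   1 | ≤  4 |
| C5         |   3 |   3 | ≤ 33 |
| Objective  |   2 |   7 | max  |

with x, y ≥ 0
The point (0, 4) satisfies every constraint, so the LP is feasible; the constraints give x ≤ 14 and y ≤ 12, which with x, y ≥ 0 keep the feasible region inside a bounded box. A feasible, bounded LP attains a finite optimum at a vertex.

Bounded optimum: z* = 28 at (0, 4).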